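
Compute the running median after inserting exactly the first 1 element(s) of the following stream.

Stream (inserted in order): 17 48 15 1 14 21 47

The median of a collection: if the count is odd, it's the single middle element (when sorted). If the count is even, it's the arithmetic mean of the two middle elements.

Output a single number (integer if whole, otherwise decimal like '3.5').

Answer: 17

Derivation:
Step 1: insert 17 -> lo=[17] (size 1, max 17) hi=[] (size 0) -> median=17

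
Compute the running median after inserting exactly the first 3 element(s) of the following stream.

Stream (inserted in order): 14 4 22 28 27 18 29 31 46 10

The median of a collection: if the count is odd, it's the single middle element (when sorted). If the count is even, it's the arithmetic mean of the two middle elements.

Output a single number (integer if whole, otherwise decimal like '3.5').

Step 1: insert 14 -> lo=[14] (size 1, max 14) hi=[] (size 0) -> median=14
Step 2: insert 4 -> lo=[4] (size 1, max 4) hi=[14] (size 1, min 14) -> median=9
Step 3: insert 22 -> lo=[4, 14] (size 2, max 14) hi=[22] (size 1, min 22) -> median=14

Answer: 14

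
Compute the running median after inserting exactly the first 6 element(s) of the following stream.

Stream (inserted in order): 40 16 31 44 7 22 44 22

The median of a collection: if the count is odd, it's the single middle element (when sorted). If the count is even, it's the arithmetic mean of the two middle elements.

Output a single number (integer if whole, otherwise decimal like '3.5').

Answer: 26.5

Derivation:
Step 1: insert 40 -> lo=[40] (size 1, max 40) hi=[] (size 0) -> median=40
Step 2: insert 16 -> lo=[16] (size 1, max 16) hi=[40] (size 1, min 40) -> median=28
Step 3: insert 31 -> lo=[16, 31] (size 2, max 31) hi=[40] (size 1, min 40) -> median=31
Step 4: insert 44 -> lo=[16, 31] (size 2, max 31) hi=[40, 44] (size 2, min 40) -> median=35.5
Step 5: insert 7 -> lo=[7, 16, 31] (size 3, max 31) hi=[40, 44] (size 2, min 40) -> median=31
Step 6: insert 22 -> lo=[7, 16, 22] (size 3, max 22) hi=[31, 40, 44] (size 3, min 31) -> median=26.5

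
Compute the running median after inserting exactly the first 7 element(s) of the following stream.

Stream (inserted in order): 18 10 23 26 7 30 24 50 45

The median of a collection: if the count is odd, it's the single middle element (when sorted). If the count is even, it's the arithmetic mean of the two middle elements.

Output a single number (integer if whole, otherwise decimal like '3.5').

Step 1: insert 18 -> lo=[18] (size 1, max 18) hi=[] (size 0) -> median=18
Step 2: insert 10 -> lo=[10] (size 1, max 10) hi=[18] (size 1, min 18) -> median=14
Step 3: insert 23 -> lo=[10, 18] (size 2, max 18) hi=[23] (size 1, min 23) -> median=18
Step 4: insert 26 -> lo=[10, 18] (size 2, max 18) hi=[23, 26] (size 2, min 23) -> median=20.5
Step 5: insert 7 -> lo=[7, 10, 18] (size 3, max 18) hi=[23, 26] (size 2, min 23) -> median=18
Step 6: insert 30 -> lo=[7, 10, 18] (size 3, max 18) hi=[23, 26, 30] (size 3, min 23) -> median=20.5
Step 7: insert 24 -> lo=[7, 10, 18, 23] (size 4, max 23) hi=[24, 26, 30] (size 3, min 24) -> median=23

Answer: 23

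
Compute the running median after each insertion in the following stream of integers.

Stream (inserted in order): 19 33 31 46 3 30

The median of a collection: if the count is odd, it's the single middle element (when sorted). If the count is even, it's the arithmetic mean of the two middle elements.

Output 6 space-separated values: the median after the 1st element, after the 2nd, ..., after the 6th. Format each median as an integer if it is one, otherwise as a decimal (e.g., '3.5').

Step 1: insert 19 -> lo=[19] (size 1, max 19) hi=[] (size 0) -> median=19
Step 2: insert 33 -> lo=[19] (size 1, max 19) hi=[33] (size 1, min 33) -> median=26
Step 3: insert 31 -> lo=[19, 31] (size 2, max 31) hi=[33] (size 1, min 33) -> median=31
Step 4: insert 46 -> lo=[19, 31] (size 2, max 31) hi=[33, 46] (size 2, min 33) -> median=32
Step 5: insert 3 -> lo=[3, 19, 31] (size 3, max 31) hi=[33, 46] (size 2, min 33) -> median=31
Step 6: insert 30 -> lo=[3, 19, 30] (size 3, max 30) hi=[31, 33, 46] (size 3, min 31) -> median=30.5

Answer: 19 26 31 32 31 30.5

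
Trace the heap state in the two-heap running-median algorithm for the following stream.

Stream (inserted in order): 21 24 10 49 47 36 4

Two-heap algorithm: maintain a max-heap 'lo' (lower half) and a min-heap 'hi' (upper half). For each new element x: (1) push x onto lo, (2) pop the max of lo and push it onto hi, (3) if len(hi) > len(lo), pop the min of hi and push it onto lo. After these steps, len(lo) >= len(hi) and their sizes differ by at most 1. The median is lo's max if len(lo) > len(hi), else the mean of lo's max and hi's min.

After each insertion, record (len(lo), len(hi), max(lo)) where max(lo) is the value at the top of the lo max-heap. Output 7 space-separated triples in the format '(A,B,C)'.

Step 1: insert 21 -> lo=[21] hi=[] -> (len(lo)=1, len(hi)=0, max(lo)=21)
Step 2: insert 24 -> lo=[21] hi=[24] -> (len(lo)=1, len(hi)=1, max(lo)=21)
Step 3: insert 10 -> lo=[10, 21] hi=[24] -> (len(lo)=2, len(hi)=1, max(lo)=21)
Step 4: insert 49 -> lo=[10, 21] hi=[24, 49] -> (len(lo)=2, len(hi)=2, max(lo)=21)
Step 5: insert 47 -> lo=[10, 21, 24] hi=[47, 49] -> (len(lo)=3, len(hi)=2, max(lo)=24)
Step 6: insert 36 -> lo=[10, 21, 24] hi=[36, 47, 49] -> (len(lo)=3, len(hi)=3, max(lo)=24)
Step 7: insert 4 -> lo=[4, 10, 21, 24] hi=[36, 47, 49] -> (len(lo)=4, len(hi)=3, max(lo)=24)

Answer: (1,0,21) (1,1,21) (2,1,21) (2,2,21) (3,2,24) (3,3,24) (4,3,24)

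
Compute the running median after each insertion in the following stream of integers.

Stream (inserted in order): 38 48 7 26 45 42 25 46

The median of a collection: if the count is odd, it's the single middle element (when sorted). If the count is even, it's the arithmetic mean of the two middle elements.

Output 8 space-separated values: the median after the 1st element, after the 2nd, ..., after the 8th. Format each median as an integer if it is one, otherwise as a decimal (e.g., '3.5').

Answer: 38 43 38 32 38 40 38 40

Derivation:
Step 1: insert 38 -> lo=[38] (size 1, max 38) hi=[] (size 0) -> median=38
Step 2: insert 48 -> lo=[38] (size 1, max 38) hi=[48] (size 1, min 48) -> median=43
Step 3: insert 7 -> lo=[7, 38] (size 2, max 38) hi=[48] (size 1, min 48) -> median=38
Step 4: insert 26 -> lo=[7, 26] (size 2, max 26) hi=[38, 48] (size 2, min 38) -> median=32
Step 5: insert 45 -> lo=[7, 26, 38] (size 3, max 38) hi=[45, 48] (size 2, min 45) -> median=38
Step 6: insert 42 -> lo=[7, 26, 38] (size 3, max 38) hi=[42, 45, 48] (size 3, min 42) -> median=40
Step 7: insert 25 -> lo=[7, 25, 26, 38] (size 4, max 38) hi=[42, 45, 48] (size 3, min 42) -> median=38
Step 8: insert 46 -> lo=[7, 25, 26, 38] (size 4, max 38) hi=[42, 45, 46, 48] (size 4, min 42) -> median=40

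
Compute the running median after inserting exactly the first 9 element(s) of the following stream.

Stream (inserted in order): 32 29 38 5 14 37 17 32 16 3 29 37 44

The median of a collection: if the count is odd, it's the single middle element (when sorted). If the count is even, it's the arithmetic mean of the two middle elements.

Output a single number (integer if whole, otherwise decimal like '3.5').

Answer: 29

Derivation:
Step 1: insert 32 -> lo=[32] (size 1, max 32) hi=[] (size 0) -> median=32
Step 2: insert 29 -> lo=[29] (size 1, max 29) hi=[32] (size 1, min 32) -> median=30.5
Step 3: insert 38 -> lo=[29, 32] (size 2, max 32) hi=[38] (size 1, min 38) -> median=32
Step 4: insert 5 -> lo=[5, 29] (size 2, max 29) hi=[32, 38] (size 2, min 32) -> median=30.5
Step 5: insert 14 -> lo=[5, 14, 29] (size 3, max 29) hi=[32, 38] (size 2, min 32) -> median=29
Step 6: insert 37 -> lo=[5, 14, 29] (size 3, max 29) hi=[32, 37, 38] (size 3, min 32) -> median=30.5
Step 7: insert 17 -> lo=[5, 14, 17, 29] (size 4, max 29) hi=[32, 37, 38] (size 3, min 32) -> median=29
Step 8: insert 32 -> lo=[5, 14, 17, 29] (size 4, max 29) hi=[32, 32, 37, 38] (size 4, min 32) -> median=30.5
Step 9: insert 16 -> lo=[5, 14, 16, 17, 29] (size 5, max 29) hi=[32, 32, 37, 38] (size 4, min 32) -> median=29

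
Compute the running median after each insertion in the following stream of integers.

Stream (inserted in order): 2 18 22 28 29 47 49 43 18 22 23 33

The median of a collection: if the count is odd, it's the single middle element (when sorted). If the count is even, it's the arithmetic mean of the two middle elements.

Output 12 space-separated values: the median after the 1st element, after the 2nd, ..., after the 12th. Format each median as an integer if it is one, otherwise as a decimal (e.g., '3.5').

Answer: 2 10 18 20 22 25 28 28.5 28 25 23 25.5

Derivation:
Step 1: insert 2 -> lo=[2] (size 1, max 2) hi=[] (size 0) -> median=2
Step 2: insert 18 -> lo=[2] (size 1, max 2) hi=[18] (size 1, min 18) -> median=10
Step 3: insert 22 -> lo=[2, 18] (size 2, max 18) hi=[22] (size 1, min 22) -> median=18
Step 4: insert 28 -> lo=[2, 18] (size 2, max 18) hi=[22, 28] (size 2, min 22) -> median=20
Step 5: insert 29 -> lo=[2, 18, 22] (size 3, max 22) hi=[28, 29] (size 2, min 28) -> median=22
Step 6: insert 47 -> lo=[2, 18, 22] (size 3, max 22) hi=[28, 29, 47] (size 3, min 28) -> median=25
Step 7: insert 49 -> lo=[2, 18, 22, 28] (size 4, max 28) hi=[29, 47, 49] (size 3, min 29) -> median=28
Step 8: insert 43 -> lo=[2, 18, 22, 28] (size 4, max 28) hi=[29, 43, 47, 49] (size 4, min 29) -> median=28.5
Step 9: insert 18 -> lo=[2, 18, 18, 22, 28] (size 5, max 28) hi=[29, 43, 47, 49] (size 4, min 29) -> median=28
Step 10: insert 22 -> lo=[2, 18, 18, 22, 22] (size 5, max 22) hi=[28, 29, 43, 47, 49] (size 5, min 28) -> median=25
Step 11: insert 23 -> lo=[2, 18, 18, 22, 22, 23] (size 6, max 23) hi=[28, 29, 43, 47, 49] (size 5, min 28) -> median=23
Step 12: insert 33 -> lo=[2, 18, 18, 22, 22, 23] (size 6, max 23) hi=[28, 29, 33, 43, 47, 49] (size 6, min 28) -> median=25.5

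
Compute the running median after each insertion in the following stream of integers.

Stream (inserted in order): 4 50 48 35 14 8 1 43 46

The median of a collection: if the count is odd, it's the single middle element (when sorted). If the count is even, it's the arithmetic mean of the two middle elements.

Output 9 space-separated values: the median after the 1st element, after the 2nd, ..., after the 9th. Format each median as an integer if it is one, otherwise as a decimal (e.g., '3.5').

Step 1: insert 4 -> lo=[4] (size 1, max 4) hi=[] (size 0) -> median=4
Step 2: insert 50 -> lo=[4] (size 1, max 4) hi=[50] (size 1, min 50) -> median=27
Step 3: insert 48 -> lo=[4, 48] (size 2, max 48) hi=[50] (size 1, min 50) -> median=48
Step 4: insert 35 -> lo=[4, 35] (size 2, max 35) hi=[48, 50] (size 2, min 48) -> median=41.5
Step 5: insert 14 -> lo=[4, 14, 35] (size 3, max 35) hi=[48, 50] (size 2, min 48) -> median=35
Step 6: insert 8 -> lo=[4, 8, 14] (size 3, max 14) hi=[35, 48, 50] (size 3, min 35) -> median=24.5
Step 7: insert 1 -> lo=[1, 4, 8, 14] (size 4, max 14) hi=[35, 48, 50] (size 3, min 35) -> median=14
Step 8: insert 43 -> lo=[1, 4, 8, 14] (size 4, max 14) hi=[35, 43, 48, 50] (size 4, min 35) -> median=24.5
Step 9: insert 46 -> lo=[1, 4, 8, 14, 35] (size 5, max 35) hi=[43, 46, 48, 50] (size 4, min 43) -> median=35

Answer: 4 27 48 41.5 35 24.5 14 24.5 35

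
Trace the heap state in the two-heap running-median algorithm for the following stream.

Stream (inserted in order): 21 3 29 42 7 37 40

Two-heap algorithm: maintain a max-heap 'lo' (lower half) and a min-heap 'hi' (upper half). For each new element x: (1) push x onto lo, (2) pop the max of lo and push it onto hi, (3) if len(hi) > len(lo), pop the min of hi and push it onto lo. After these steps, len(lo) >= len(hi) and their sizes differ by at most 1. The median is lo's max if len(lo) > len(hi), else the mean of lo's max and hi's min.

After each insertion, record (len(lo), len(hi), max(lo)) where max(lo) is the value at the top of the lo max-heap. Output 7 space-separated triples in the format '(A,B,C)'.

Step 1: insert 21 -> lo=[21] hi=[] -> (len(lo)=1, len(hi)=0, max(lo)=21)
Step 2: insert 3 -> lo=[3] hi=[21] -> (len(lo)=1, len(hi)=1, max(lo)=3)
Step 3: insert 29 -> lo=[3, 21] hi=[29] -> (len(lo)=2, len(hi)=1, max(lo)=21)
Step 4: insert 42 -> lo=[3, 21] hi=[29, 42] -> (len(lo)=2, len(hi)=2, max(lo)=21)
Step 5: insert 7 -> lo=[3, 7, 21] hi=[29, 42] -> (len(lo)=3, len(hi)=2, max(lo)=21)
Step 6: insert 37 -> lo=[3, 7, 21] hi=[29, 37, 42] -> (len(lo)=3, len(hi)=3, max(lo)=21)
Step 7: insert 40 -> lo=[3, 7, 21, 29] hi=[37, 40, 42] -> (len(lo)=4, len(hi)=3, max(lo)=29)

Answer: (1,0,21) (1,1,3) (2,1,21) (2,2,21) (3,2,21) (3,3,21) (4,3,29)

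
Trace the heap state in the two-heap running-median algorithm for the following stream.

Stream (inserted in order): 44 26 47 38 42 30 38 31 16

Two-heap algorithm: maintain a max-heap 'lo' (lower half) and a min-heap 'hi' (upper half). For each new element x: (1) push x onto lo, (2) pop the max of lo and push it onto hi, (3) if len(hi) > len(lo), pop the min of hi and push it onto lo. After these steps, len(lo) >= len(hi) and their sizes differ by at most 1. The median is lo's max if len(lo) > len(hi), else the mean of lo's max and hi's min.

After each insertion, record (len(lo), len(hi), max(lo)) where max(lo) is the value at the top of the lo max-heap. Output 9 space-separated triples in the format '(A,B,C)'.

Answer: (1,0,44) (1,1,26) (2,1,44) (2,2,38) (3,2,42) (3,3,38) (4,3,38) (4,4,38) (5,4,38)

Derivation:
Step 1: insert 44 -> lo=[44] hi=[] -> (len(lo)=1, len(hi)=0, max(lo)=44)
Step 2: insert 26 -> lo=[26] hi=[44] -> (len(lo)=1, len(hi)=1, max(lo)=26)
Step 3: insert 47 -> lo=[26, 44] hi=[47] -> (len(lo)=2, len(hi)=1, max(lo)=44)
Step 4: insert 38 -> lo=[26, 38] hi=[44, 47] -> (len(lo)=2, len(hi)=2, max(lo)=38)
Step 5: insert 42 -> lo=[26, 38, 42] hi=[44, 47] -> (len(lo)=3, len(hi)=2, max(lo)=42)
Step 6: insert 30 -> lo=[26, 30, 38] hi=[42, 44, 47] -> (len(lo)=3, len(hi)=3, max(lo)=38)
Step 7: insert 38 -> lo=[26, 30, 38, 38] hi=[42, 44, 47] -> (len(lo)=4, len(hi)=3, max(lo)=38)
Step 8: insert 31 -> lo=[26, 30, 31, 38] hi=[38, 42, 44, 47] -> (len(lo)=4, len(hi)=4, max(lo)=38)
Step 9: insert 16 -> lo=[16, 26, 30, 31, 38] hi=[38, 42, 44, 47] -> (len(lo)=5, len(hi)=4, max(lo)=38)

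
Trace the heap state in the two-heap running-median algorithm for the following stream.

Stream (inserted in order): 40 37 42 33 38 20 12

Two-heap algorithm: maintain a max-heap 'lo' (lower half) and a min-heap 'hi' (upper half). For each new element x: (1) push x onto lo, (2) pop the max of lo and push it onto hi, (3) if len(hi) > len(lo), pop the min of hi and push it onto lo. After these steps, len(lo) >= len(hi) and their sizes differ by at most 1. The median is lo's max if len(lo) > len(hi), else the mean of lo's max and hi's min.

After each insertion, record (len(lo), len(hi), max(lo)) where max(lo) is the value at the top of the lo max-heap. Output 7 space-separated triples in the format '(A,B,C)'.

Step 1: insert 40 -> lo=[40] hi=[] -> (len(lo)=1, len(hi)=0, max(lo)=40)
Step 2: insert 37 -> lo=[37] hi=[40] -> (len(lo)=1, len(hi)=1, max(lo)=37)
Step 3: insert 42 -> lo=[37, 40] hi=[42] -> (len(lo)=2, len(hi)=1, max(lo)=40)
Step 4: insert 33 -> lo=[33, 37] hi=[40, 42] -> (len(lo)=2, len(hi)=2, max(lo)=37)
Step 5: insert 38 -> lo=[33, 37, 38] hi=[40, 42] -> (len(lo)=3, len(hi)=2, max(lo)=38)
Step 6: insert 20 -> lo=[20, 33, 37] hi=[38, 40, 42] -> (len(lo)=3, len(hi)=3, max(lo)=37)
Step 7: insert 12 -> lo=[12, 20, 33, 37] hi=[38, 40, 42] -> (len(lo)=4, len(hi)=3, max(lo)=37)

Answer: (1,0,40) (1,1,37) (2,1,40) (2,2,37) (3,2,38) (3,3,37) (4,3,37)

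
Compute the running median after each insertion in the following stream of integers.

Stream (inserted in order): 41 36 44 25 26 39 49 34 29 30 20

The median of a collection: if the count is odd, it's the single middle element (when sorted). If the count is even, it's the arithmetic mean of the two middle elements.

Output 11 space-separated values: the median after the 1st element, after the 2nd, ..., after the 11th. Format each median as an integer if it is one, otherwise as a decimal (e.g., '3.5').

Step 1: insert 41 -> lo=[41] (size 1, max 41) hi=[] (size 0) -> median=41
Step 2: insert 36 -> lo=[36] (size 1, max 36) hi=[41] (size 1, min 41) -> median=38.5
Step 3: insert 44 -> lo=[36, 41] (size 2, max 41) hi=[44] (size 1, min 44) -> median=41
Step 4: insert 25 -> lo=[25, 36] (size 2, max 36) hi=[41, 44] (size 2, min 41) -> median=38.5
Step 5: insert 26 -> lo=[25, 26, 36] (size 3, max 36) hi=[41, 44] (size 2, min 41) -> median=36
Step 6: insert 39 -> lo=[25, 26, 36] (size 3, max 36) hi=[39, 41, 44] (size 3, min 39) -> median=37.5
Step 7: insert 49 -> lo=[25, 26, 36, 39] (size 4, max 39) hi=[41, 44, 49] (size 3, min 41) -> median=39
Step 8: insert 34 -> lo=[25, 26, 34, 36] (size 4, max 36) hi=[39, 41, 44, 49] (size 4, min 39) -> median=37.5
Step 9: insert 29 -> lo=[25, 26, 29, 34, 36] (size 5, max 36) hi=[39, 41, 44, 49] (size 4, min 39) -> median=36
Step 10: insert 30 -> lo=[25, 26, 29, 30, 34] (size 5, max 34) hi=[36, 39, 41, 44, 49] (size 5, min 36) -> median=35
Step 11: insert 20 -> lo=[20, 25, 26, 29, 30, 34] (size 6, max 34) hi=[36, 39, 41, 44, 49] (size 5, min 36) -> median=34

Answer: 41 38.5 41 38.5 36 37.5 39 37.5 36 35 34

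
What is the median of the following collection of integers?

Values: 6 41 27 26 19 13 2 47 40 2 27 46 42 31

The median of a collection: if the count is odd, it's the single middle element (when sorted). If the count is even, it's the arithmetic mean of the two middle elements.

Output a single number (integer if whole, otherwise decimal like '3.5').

Step 1: insert 6 -> lo=[6] (size 1, max 6) hi=[] (size 0) -> median=6
Step 2: insert 41 -> lo=[6] (size 1, max 6) hi=[41] (size 1, min 41) -> median=23.5
Step 3: insert 27 -> lo=[6, 27] (size 2, max 27) hi=[41] (size 1, min 41) -> median=27
Step 4: insert 26 -> lo=[6, 26] (size 2, max 26) hi=[27, 41] (size 2, min 27) -> median=26.5
Step 5: insert 19 -> lo=[6, 19, 26] (size 3, max 26) hi=[27, 41] (size 2, min 27) -> median=26
Step 6: insert 13 -> lo=[6, 13, 19] (size 3, max 19) hi=[26, 27, 41] (size 3, min 26) -> median=22.5
Step 7: insert 2 -> lo=[2, 6, 13, 19] (size 4, max 19) hi=[26, 27, 41] (size 3, min 26) -> median=19
Step 8: insert 47 -> lo=[2, 6, 13, 19] (size 4, max 19) hi=[26, 27, 41, 47] (size 4, min 26) -> median=22.5
Step 9: insert 40 -> lo=[2, 6, 13, 19, 26] (size 5, max 26) hi=[27, 40, 41, 47] (size 4, min 27) -> median=26
Step 10: insert 2 -> lo=[2, 2, 6, 13, 19] (size 5, max 19) hi=[26, 27, 40, 41, 47] (size 5, min 26) -> median=22.5
Step 11: insert 27 -> lo=[2, 2, 6, 13, 19, 26] (size 6, max 26) hi=[27, 27, 40, 41, 47] (size 5, min 27) -> median=26
Step 12: insert 46 -> lo=[2, 2, 6, 13, 19, 26] (size 6, max 26) hi=[27, 27, 40, 41, 46, 47] (size 6, min 27) -> median=26.5
Step 13: insert 42 -> lo=[2, 2, 6, 13, 19, 26, 27] (size 7, max 27) hi=[27, 40, 41, 42, 46, 47] (size 6, min 27) -> median=27
Step 14: insert 31 -> lo=[2, 2, 6, 13, 19, 26, 27] (size 7, max 27) hi=[27, 31, 40, 41, 42, 46, 47] (size 7, min 27) -> median=27

Answer: 27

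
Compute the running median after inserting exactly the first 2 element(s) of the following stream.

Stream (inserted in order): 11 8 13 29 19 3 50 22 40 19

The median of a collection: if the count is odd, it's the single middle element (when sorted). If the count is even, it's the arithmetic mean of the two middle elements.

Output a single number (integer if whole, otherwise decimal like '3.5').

Step 1: insert 11 -> lo=[11] (size 1, max 11) hi=[] (size 0) -> median=11
Step 2: insert 8 -> lo=[8] (size 1, max 8) hi=[11] (size 1, min 11) -> median=9.5

Answer: 9.5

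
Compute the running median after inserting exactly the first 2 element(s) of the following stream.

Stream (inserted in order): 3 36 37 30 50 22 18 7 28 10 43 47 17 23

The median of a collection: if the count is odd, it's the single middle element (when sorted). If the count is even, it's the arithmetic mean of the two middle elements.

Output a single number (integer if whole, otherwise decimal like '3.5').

Answer: 19.5

Derivation:
Step 1: insert 3 -> lo=[3] (size 1, max 3) hi=[] (size 0) -> median=3
Step 2: insert 36 -> lo=[3] (size 1, max 3) hi=[36] (size 1, min 36) -> median=19.5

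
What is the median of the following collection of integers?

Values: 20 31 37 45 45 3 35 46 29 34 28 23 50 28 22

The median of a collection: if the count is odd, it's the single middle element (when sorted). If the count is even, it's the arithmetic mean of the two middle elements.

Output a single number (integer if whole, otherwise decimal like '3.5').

Answer: 31

Derivation:
Step 1: insert 20 -> lo=[20] (size 1, max 20) hi=[] (size 0) -> median=20
Step 2: insert 31 -> lo=[20] (size 1, max 20) hi=[31] (size 1, min 31) -> median=25.5
Step 3: insert 37 -> lo=[20, 31] (size 2, max 31) hi=[37] (size 1, min 37) -> median=31
Step 4: insert 45 -> lo=[20, 31] (size 2, max 31) hi=[37, 45] (size 2, min 37) -> median=34
Step 5: insert 45 -> lo=[20, 31, 37] (size 3, max 37) hi=[45, 45] (size 2, min 45) -> median=37
Step 6: insert 3 -> lo=[3, 20, 31] (size 3, max 31) hi=[37, 45, 45] (size 3, min 37) -> median=34
Step 7: insert 35 -> lo=[3, 20, 31, 35] (size 4, max 35) hi=[37, 45, 45] (size 3, min 37) -> median=35
Step 8: insert 46 -> lo=[3, 20, 31, 35] (size 4, max 35) hi=[37, 45, 45, 46] (size 4, min 37) -> median=36
Step 9: insert 29 -> lo=[3, 20, 29, 31, 35] (size 5, max 35) hi=[37, 45, 45, 46] (size 4, min 37) -> median=35
Step 10: insert 34 -> lo=[3, 20, 29, 31, 34] (size 5, max 34) hi=[35, 37, 45, 45, 46] (size 5, min 35) -> median=34.5
Step 11: insert 28 -> lo=[3, 20, 28, 29, 31, 34] (size 6, max 34) hi=[35, 37, 45, 45, 46] (size 5, min 35) -> median=34
Step 12: insert 23 -> lo=[3, 20, 23, 28, 29, 31] (size 6, max 31) hi=[34, 35, 37, 45, 45, 46] (size 6, min 34) -> median=32.5
Step 13: insert 50 -> lo=[3, 20, 23, 28, 29, 31, 34] (size 7, max 34) hi=[35, 37, 45, 45, 46, 50] (size 6, min 35) -> median=34
Step 14: insert 28 -> lo=[3, 20, 23, 28, 28, 29, 31] (size 7, max 31) hi=[34, 35, 37, 45, 45, 46, 50] (size 7, min 34) -> median=32.5
Step 15: insert 22 -> lo=[3, 20, 22, 23, 28, 28, 29, 31] (size 8, max 31) hi=[34, 35, 37, 45, 45, 46, 50] (size 7, min 34) -> median=31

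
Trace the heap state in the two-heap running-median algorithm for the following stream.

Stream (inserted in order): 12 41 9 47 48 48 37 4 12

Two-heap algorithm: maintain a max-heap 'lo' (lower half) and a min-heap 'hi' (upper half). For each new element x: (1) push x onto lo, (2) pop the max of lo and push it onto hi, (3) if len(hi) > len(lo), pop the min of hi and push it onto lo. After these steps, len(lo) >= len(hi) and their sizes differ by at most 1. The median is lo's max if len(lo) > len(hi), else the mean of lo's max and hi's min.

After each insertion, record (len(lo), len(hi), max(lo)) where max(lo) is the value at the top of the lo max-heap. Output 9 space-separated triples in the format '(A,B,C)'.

Answer: (1,0,12) (1,1,12) (2,1,12) (2,2,12) (3,2,41) (3,3,41) (4,3,41) (4,4,37) (5,4,37)

Derivation:
Step 1: insert 12 -> lo=[12] hi=[] -> (len(lo)=1, len(hi)=0, max(lo)=12)
Step 2: insert 41 -> lo=[12] hi=[41] -> (len(lo)=1, len(hi)=1, max(lo)=12)
Step 3: insert 9 -> lo=[9, 12] hi=[41] -> (len(lo)=2, len(hi)=1, max(lo)=12)
Step 4: insert 47 -> lo=[9, 12] hi=[41, 47] -> (len(lo)=2, len(hi)=2, max(lo)=12)
Step 5: insert 48 -> lo=[9, 12, 41] hi=[47, 48] -> (len(lo)=3, len(hi)=2, max(lo)=41)
Step 6: insert 48 -> lo=[9, 12, 41] hi=[47, 48, 48] -> (len(lo)=3, len(hi)=3, max(lo)=41)
Step 7: insert 37 -> lo=[9, 12, 37, 41] hi=[47, 48, 48] -> (len(lo)=4, len(hi)=3, max(lo)=41)
Step 8: insert 4 -> lo=[4, 9, 12, 37] hi=[41, 47, 48, 48] -> (len(lo)=4, len(hi)=4, max(lo)=37)
Step 9: insert 12 -> lo=[4, 9, 12, 12, 37] hi=[41, 47, 48, 48] -> (len(lo)=5, len(hi)=4, max(lo)=37)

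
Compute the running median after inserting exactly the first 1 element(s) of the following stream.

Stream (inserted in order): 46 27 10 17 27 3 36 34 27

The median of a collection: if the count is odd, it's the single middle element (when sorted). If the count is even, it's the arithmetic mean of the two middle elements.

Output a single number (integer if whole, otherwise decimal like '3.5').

Answer: 46

Derivation:
Step 1: insert 46 -> lo=[46] (size 1, max 46) hi=[] (size 0) -> median=46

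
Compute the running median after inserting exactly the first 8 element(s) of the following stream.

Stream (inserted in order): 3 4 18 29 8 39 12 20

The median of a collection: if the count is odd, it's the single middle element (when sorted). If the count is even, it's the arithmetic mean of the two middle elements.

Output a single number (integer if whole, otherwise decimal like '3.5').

Step 1: insert 3 -> lo=[3] (size 1, max 3) hi=[] (size 0) -> median=3
Step 2: insert 4 -> lo=[3] (size 1, max 3) hi=[4] (size 1, min 4) -> median=3.5
Step 3: insert 18 -> lo=[3, 4] (size 2, max 4) hi=[18] (size 1, min 18) -> median=4
Step 4: insert 29 -> lo=[3, 4] (size 2, max 4) hi=[18, 29] (size 2, min 18) -> median=11
Step 5: insert 8 -> lo=[3, 4, 8] (size 3, max 8) hi=[18, 29] (size 2, min 18) -> median=8
Step 6: insert 39 -> lo=[3, 4, 8] (size 3, max 8) hi=[18, 29, 39] (size 3, min 18) -> median=13
Step 7: insert 12 -> lo=[3, 4, 8, 12] (size 4, max 12) hi=[18, 29, 39] (size 3, min 18) -> median=12
Step 8: insert 20 -> lo=[3, 4, 8, 12] (size 4, max 12) hi=[18, 20, 29, 39] (size 4, min 18) -> median=15

Answer: 15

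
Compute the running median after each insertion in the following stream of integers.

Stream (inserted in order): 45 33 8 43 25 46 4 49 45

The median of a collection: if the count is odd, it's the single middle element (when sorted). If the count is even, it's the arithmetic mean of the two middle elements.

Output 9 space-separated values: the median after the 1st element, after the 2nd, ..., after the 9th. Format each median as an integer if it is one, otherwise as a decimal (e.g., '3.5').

Step 1: insert 45 -> lo=[45] (size 1, max 45) hi=[] (size 0) -> median=45
Step 2: insert 33 -> lo=[33] (size 1, max 33) hi=[45] (size 1, min 45) -> median=39
Step 3: insert 8 -> lo=[8, 33] (size 2, max 33) hi=[45] (size 1, min 45) -> median=33
Step 4: insert 43 -> lo=[8, 33] (size 2, max 33) hi=[43, 45] (size 2, min 43) -> median=38
Step 5: insert 25 -> lo=[8, 25, 33] (size 3, max 33) hi=[43, 45] (size 2, min 43) -> median=33
Step 6: insert 46 -> lo=[8, 25, 33] (size 3, max 33) hi=[43, 45, 46] (size 3, min 43) -> median=38
Step 7: insert 4 -> lo=[4, 8, 25, 33] (size 4, max 33) hi=[43, 45, 46] (size 3, min 43) -> median=33
Step 8: insert 49 -> lo=[4, 8, 25, 33] (size 4, max 33) hi=[43, 45, 46, 49] (size 4, min 43) -> median=38
Step 9: insert 45 -> lo=[4, 8, 25, 33, 43] (size 5, max 43) hi=[45, 45, 46, 49] (size 4, min 45) -> median=43

Answer: 45 39 33 38 33 38 33 38 43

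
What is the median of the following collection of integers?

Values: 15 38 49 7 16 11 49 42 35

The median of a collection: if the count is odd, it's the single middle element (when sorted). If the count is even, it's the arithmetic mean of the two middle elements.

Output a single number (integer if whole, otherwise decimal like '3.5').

Answer: 35

Derivation:
Step 1: insert 15 -> lo=[15] (size 1, max 15) hi=[] (size 0) -> median=15
Step 2: insert 38 -> lo=[15] (size 1, max 15) hi=[38] (size 1, min 38) -> median=26.5
Step 3: insert 49 -> lo=[15, 38] (size 2, max 38) hi=[49] (size 1, min 49) -> median=38
Step 4: insert 7 -> lo=[7, 15] (size 2, max 15) hi=[38, 49] (size 2, min 38) -> median=26.5
Step 5: insert 16 -> lo=[7, 15, 16] (size 3, max 16) hi=[38, 49] (size 2, min 38) -> median=16
Step 6: insert 11 -> lo=[7, 11, 15] (size 3, max 15) hi=[16, 38, 49] (size 3, min 16) -> median=15.5
Step 7: insert 49 -> lo=[7, 11, 15, 16] (size 4, max 16) hi=[38, 49, 49] (size 3, min 38) -> median=16
Step 8: insert 42 -> lo=[7, 11, 15, 16] (size 4, max 16) hi=[38, 42, 49, 49] (size 4, min 38) -> median=27
Step 9: insert 35 -> lo=[7, 11, 15, 16, 35] (size 5, max 35) hi=[38, 42, 49, 49] (size 4, min 38) -> median=35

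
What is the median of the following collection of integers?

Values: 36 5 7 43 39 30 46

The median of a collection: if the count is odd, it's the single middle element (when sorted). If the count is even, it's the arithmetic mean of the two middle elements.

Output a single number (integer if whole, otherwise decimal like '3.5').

Answer: 36

Derivation:
Step 1: insert 36 -> lo=[36] (size 1, max 36) hi=[] (size 0) -> median=36
Step 2: insert 5 -> lo=[5] (size 1, max 5) hi=[36] (size 1, min 36) -> median=20.5
Step 3: insert 7 -> lo=[5, 7] (size 2, max 7) hi=[36] (size 1, min 36) -> median=7
Step 4: insert 43 -> lo=[5, 7] (size 2, max 7) hi=[36, 43] (size 2, min 36) -> median=21.5
Step 5: insert 39 -> lo=[5, 7, 36] (size 3, max 36) hi=[39, 43] (size 2, min 39) -> median=36
Step 6: insert 30 -> lo=[5, 7, 30] (size 3, max 30) hi=[36, 39, 43] (size 3, min 36) -> median=33
Step 7: insert 46 -> lo=[5, 7, 30, 36] (size 4, max 36) hi=[39, 43, 46] (size 3, min 39) -> median=36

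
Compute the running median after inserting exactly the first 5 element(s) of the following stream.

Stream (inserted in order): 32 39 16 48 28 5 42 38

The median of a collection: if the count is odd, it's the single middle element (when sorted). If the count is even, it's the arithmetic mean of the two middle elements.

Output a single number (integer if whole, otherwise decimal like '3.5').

Step 1: insert 32 -> lo=[32] (size 1, max 32) hi=[] (size 0) -> median=32
Step 2: insert 39 -> lo=[32] (size 1, max 32) hi=[39] (size 1, min 39) -> median=35.5
Step 3: insert 16 -> lo=[16, 32] (size 2, max 32) hi=[39] (size 1, min 39) -> median=32
Step 4: insert 48 -> lo=[16, 32] (size 2, max 32) hi=[39, 48] (size 2, min 39) -> median=35.5
Step 5: insert 28 -> lo=[16, 28, 32] (size 3, max 32) hi=[39, 48] (size 2, min 39) -> median=32

Answer: 32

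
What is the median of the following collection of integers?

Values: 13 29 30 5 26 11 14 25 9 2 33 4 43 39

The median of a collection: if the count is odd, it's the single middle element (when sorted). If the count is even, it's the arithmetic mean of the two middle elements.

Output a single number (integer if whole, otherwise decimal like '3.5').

Step 1: insert 13 -> lo=[13] (size 1, max 13) hi=[] (size 0) -> median=13
Step 2: insert 29 -> lo=[13] (size 1, max 13) hi=[29] (size 1, min 29) -> median=21
Step 3: insert 30 -> lo=[13, 29] (size 2, max 29) hi=[30] (size 1, min 30) -> median=29
Step 4: insert 5 -> lo=[5, 13] (size 2, max 13) hi=[29, 30] (size 2, min 29) -> median=21
Step 5: insert 26 -> lo=[5, 13, 26] (size 3, max 26) hi=[29, 30] (size 2, min 29) -> median=26
Step 6: insert 11 -> lo=[5, 11, 13] (size 3, max 13) hi=[26, 29, 30] (size 3, min 26) -> median=19.5
Step 7: insert 14 -> lo=[5, 11, 13, 14] (size 4, max 14) hi=[26, 29, 30] (size 3, min 26) -> median=14
Step 8: insert 25 -> lo=[5, 11, 13, 14] (size 4, max 14) hi=[25, 26, 29, 30] (size 4, min 25) -> median=19.5
Step 9: insert 9 -> lo=[5, 9, 11, 13, 14] (size 5, max 14) hi=[25, 26, 29, 30] (size 4, min 25) -> median=14
Step 10: insert 2 -> lo=[2, 5, 9, 11, 13] (size 5, max 13) hi=[14, 25, 26, 29, 30] (size 5, min 14) -> median=13.5
Step 11: insert 33 -> lo=[2, 5, 9, 11, 13, 14] (size 6, max 14) hi=[25, 26, 29, 30, 33] (size 5, min 25) -> median=14
Step 12: insert 4 -> lo=[2, 4, 5, 9, 11, 13] (size 6, max 13) hi=[14, 25, 26, 29, 30, 33] (size 6, min 14) -> median=13.5
Step 13: insert 43 -> lo=[2, 4, 5, 9, 11, 13, 14] (size 7, max 14) hi=[25, 26, 29, 30, 33, 43] (size 6, min 25) -> median=14
Step 14: insert 39 -> lo=[2, 4, 5, 9, 11, 13, 14] (size 7, max 14) hi=[25, 26, 29, 30, 33, 39, 43] (size 7, min 25) -> median=19.5

Answer: 19.5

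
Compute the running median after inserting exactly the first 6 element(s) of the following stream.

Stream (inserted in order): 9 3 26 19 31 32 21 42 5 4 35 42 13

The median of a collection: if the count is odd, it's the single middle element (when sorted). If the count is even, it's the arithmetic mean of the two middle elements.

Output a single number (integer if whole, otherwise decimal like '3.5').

Step 1: insert 9 -> lo=[9] (size 1, max 9) hi=[] (size 0) -> median=9
Step 2: insert 3 -> lo=[3] (size 1, max 3) hi=[9] (size 1, min 9) -> median=6
Step 3: insert 26 -> lo=[3, 9] (size 2, max 9) hi=[26] (size 1, min 26) -> median=9
Step 4: insert 19 -> lo=[3, 9] (size 2, max 9) hi=[19, 26] (size 2, min 19) -> median=14
Step 5: insert 31 -> lo=[3, 9, 19] (size 3, max 19) hi=[26, 31] (size 2, min 26) -> median=19
Step 6: insert 32 -> lo=[3, 9, 19] (size 3, max 19) hi=[26, 31, 32] (size 3, min 26) -> median=22.5

Answer: 22.5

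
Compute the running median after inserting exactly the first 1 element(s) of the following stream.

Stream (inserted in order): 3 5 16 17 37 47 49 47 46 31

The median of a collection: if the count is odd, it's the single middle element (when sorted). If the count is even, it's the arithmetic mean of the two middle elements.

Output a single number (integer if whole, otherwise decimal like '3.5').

Answer: 3

Derivation:
Step 1: insert 3 -> lo=[3] (size 1, max 3) hi=[] (size 0) -> median=3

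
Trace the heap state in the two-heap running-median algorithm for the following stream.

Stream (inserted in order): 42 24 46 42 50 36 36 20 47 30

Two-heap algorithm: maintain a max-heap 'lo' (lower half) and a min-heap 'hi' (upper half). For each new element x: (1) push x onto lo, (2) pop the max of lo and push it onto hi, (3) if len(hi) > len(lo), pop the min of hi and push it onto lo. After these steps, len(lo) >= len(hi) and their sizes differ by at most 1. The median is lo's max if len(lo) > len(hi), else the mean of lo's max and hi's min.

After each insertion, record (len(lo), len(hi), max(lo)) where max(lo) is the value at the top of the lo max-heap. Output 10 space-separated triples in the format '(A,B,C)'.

Step 1: insert 42 -> lo=[42] hi=[] -> (len(lo)=1, len(hi)=0, max(lo)=42)
Step 2: insert 24 -> lo=[24] hi=[42] -> (len(lo)=1, len(hi)=1, max(lo)=24)
Step 3: insert 46 -> lo=[24, 42] hi=[46] -> (len(lo)=2, len(hi)=1, max(lo)=42)
Step 4: insert 42 -> lo=[24, 42] hi=[42, 46] -> (len(lo)=2, len(hi)=2, max(lo)=42)
Step 5: insert 50 -> lo=[24, 42, 42] hi=[46, 50] -> (len(lo)=3, len(hi)=2, max(lo)=42)
Step 6: insert 36 -> lo=[24, 36, 42] hi=[42, 46, 50] -> (len(lo)=3, len(hi)=3, max(lo)=42)
Step 7: insert 36 -> lo=[24, 36, 36, 42] hi=[42, 46, 50] -> (len(lo)=4, len(hi)=3, max(lo)=42)
Step 8: insert 20 -> lo=[20, 24, 36, 36] hi=[42, 42, 46, 50] -> (len(lo)=4, len(hi)=4, max(lo)=36)
Step 9: insert 47 -> lo=[20, 24, 36, 36, 42] hi=[42, 46, 47, 50] -> (len(lo)=5, len(hi)=4, max(lo)=42)
Step 10: insert 30 -> lo=[20, 24, 30, 36, 36] hi=[42, 42, 46, 47, 50] -> (len(lo)=5, len(hi)=5, max(lo)=36)

Answer: (1,0,42) (1,1,24) (2,1,42) (2,2,42) (3,2,42) (3,3,42) (4,3,42) (4,4,36) (5,4,42) (5,5,36)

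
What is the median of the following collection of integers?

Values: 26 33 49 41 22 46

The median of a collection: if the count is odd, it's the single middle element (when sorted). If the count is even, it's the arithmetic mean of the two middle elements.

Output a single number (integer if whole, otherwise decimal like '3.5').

Answer: 37

Derivation:
Step 1: insert 26 -> lo=[26] (size 1, max 26) hi=[] (size 0) -> median=26
Step 2: insert 33 -> lo=[26] (size 1, max 26) hi=[33] (size 1, min 33) -> median=29.5
Step 3: insert 49 -> lo=[26, 33] (size 2, max 33) hi=[49] (size 1, min 49) -> median=33
Step 4: insert 41 -> lo=[26, 33] (size 2, max 33) hi=[41, 49] (size 2, min 41) -> median=37
Step 5: insert 22 -> lo=[22, 26, 33] (size 3, max 33) hi=[41, 49] (size 2, min 41) -> median=33
Step 6: insert 46 -> lo=[22, 26, 33] (size 3, max 33) hi=[41, 46, 49] (size 3, min 41) -> median=37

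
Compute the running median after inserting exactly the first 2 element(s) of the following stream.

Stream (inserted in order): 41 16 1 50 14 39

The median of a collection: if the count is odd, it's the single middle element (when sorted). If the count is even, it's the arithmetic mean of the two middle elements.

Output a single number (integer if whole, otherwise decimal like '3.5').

Answer: 28.5

Derivation:
Step 1: insert 41 -> lo=[41] (size 1, max 41) hi=[] (size 0) -> median=41
Step 2: insert 16 -> lo=[16] (size 1, max 16) hi=[41] (size 1, min 41) -> median=28.5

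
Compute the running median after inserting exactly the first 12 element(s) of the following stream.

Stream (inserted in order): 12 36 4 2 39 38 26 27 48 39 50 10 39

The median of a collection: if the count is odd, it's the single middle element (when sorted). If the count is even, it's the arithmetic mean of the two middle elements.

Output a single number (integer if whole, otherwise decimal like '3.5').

Answer: 31.5

Derivation:
Step 1: insert 12 -> lo=[12] (size 1, max 12) hi=[] (size 0) -> median=12
Step 2: insert 36 -> lo=[12] (size 1, max 12) hi=[36] (size 1, min 36) -> median=24
Step 3: insert 4 -> lo=[4, 12] (size 2, max 12) hi=[36] (size 1, min 36) -> median=12
Step 4: insert 2 -> lo=[2, 4] (size 2, max 4) hi=[12, 36] (size 2, min 12) -> median=8
Step 5: insert 39 -> lo=[2, 4, 12] (size 3, max 12) hi=[36, 39] (size 2, min 36) -> median=12
Step 6: insert 38 -> lo=[2, 4, 12] (size 3, max 12) hi=[36, 38, 39] (size 3, min 36) -> median=24
Step 7: insert 26 -> lo=[2, 4, 12, 26] (size 4, max 26) hi=[36, 38, 39] (size 3, min 36) -> median=26
Step 8: insert 27 -> lo=[2, 4, 12, 26] (size 4, max 26) hi=[27, 36, 38, 39] (size 4, min 27) -> median=26.5
Step 9: insert 48 -> lo=[2, 4, 12, 26, 27] (size 5, max 27) hi=[36, 38, 39, 48] (size 4, min 36) -> median=27
Step 10: insert 39 -> lo=[2, 4, 12, 26, 27] (size 5, max 27) hi=[36, 38, 39, 39, 48] (size 5, min 36) -> median=31.5
Step 11: insert 50 -> lo=[2, 4, 12, 26, 27, 36] (size 6, max 36) hi=[38, 39, 39, 48, 50] (size 5, min 38) -> median=36
Step 12: insert 10 -> lo=[2, 4, 10, 12, 26, 27] (size 6, max 27) hi=[36, 38, 39, 39, 48, 50] (size 6, min 36) -> median=31.5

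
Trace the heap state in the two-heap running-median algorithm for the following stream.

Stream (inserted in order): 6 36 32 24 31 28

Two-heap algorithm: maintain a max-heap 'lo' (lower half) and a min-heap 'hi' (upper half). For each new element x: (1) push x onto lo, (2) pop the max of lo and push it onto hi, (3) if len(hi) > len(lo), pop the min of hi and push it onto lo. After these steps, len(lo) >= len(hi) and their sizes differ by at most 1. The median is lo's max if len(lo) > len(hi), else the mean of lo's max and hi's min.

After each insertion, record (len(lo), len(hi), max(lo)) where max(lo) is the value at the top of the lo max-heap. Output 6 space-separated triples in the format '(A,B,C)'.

Step 1: insert 6 -> lo=[6] hi=[] -> (len(lo)=1, len(hi)=0, max(lo)=6)
Step 2: insert 36 -> lo=[6] hi=[36] -> (len(lo)=1, len(hi)=1, max(lo)=6)
Step 3: insert 32 -> lo=[6, 32] hi=[36] -> (len(lo)=2, len(hi)=1, max(lo)=32)
Step 4: insert 24 -> lo=[6, 24] hi=[32, 36] -> (len(lo)=2, len(hi)=2, max(lo)=24)
Step 5: insert 31 -> lo=[6, 24, 31] hi=[32, 36] -> (len(lo)=3, len(hi)=2, max(lo)=31)
Step 6: insert 28 -> lo=[6, 24, 28] hi=[31, 32, 36] -> (len(lo)=3, len(hi)=3, max(lo)=28)

Answer: (1,0,6) (1,1,6) (2,1,32) (2,2,24) (3,2,31) (3,3,28)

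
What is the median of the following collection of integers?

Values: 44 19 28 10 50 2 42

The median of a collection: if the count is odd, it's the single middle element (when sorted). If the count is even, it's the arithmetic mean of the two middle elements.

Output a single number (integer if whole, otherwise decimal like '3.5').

Answer: 28

Derivation:
Step 1: insert 44 -> lo=[44] (size 1, max 44) hi=[] (size 0) -> median=44
Step 2: insert 19 -> lo=[19] (size 1, max 19) hi=[44] (size 1, min 44) -> median=31.5
Step 3: insert 28 -> lo=[19, 28] (size 2, max 28) hi=[44] (size 1, min 44) -> median=28
Step 4: insert 10 -> lo=[10, 19] (size 2, max 19) hi=[28, 44] (size 2, min 28) -> median=23.5
Step 5: insert 50 -> lo=[10, 19, 28] (size 3, max 28) hi=[44, 50] (size 2, min 44) -> median=28
Step 6: insert 2 -> lo=[2, 10, 19] (size 3, max 19) hi=[28, 44, 50] (size 3, min 28) -> median=23.5
Step 7: insert 42 -> lo=[2, 10, 19, 28] (size 4, max 28) hi=[42, 44, 50] (size 3, min 42) -> median=28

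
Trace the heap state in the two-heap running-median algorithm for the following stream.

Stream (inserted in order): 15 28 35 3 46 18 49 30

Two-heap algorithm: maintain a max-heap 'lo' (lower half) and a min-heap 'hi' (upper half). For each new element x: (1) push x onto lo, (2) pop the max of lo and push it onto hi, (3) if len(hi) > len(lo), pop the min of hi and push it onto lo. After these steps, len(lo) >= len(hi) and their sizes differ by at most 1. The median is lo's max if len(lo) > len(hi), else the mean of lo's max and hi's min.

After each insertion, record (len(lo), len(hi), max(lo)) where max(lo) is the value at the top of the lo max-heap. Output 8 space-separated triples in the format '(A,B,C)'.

Answer: (1,0,15) (1,1,15) (2,1,28) (2,2,15) (3,2,28) (3,3,18) (4,3,28) (4,4,28)

Derivation:
Step 1: insert 15 -> lo=[15] hi=[] -> (len(lo)=1, len(hi)=0, max(lo)=15)
Step 2: insert 28 -> lo=[15] hi=[28] -> (len(lo)=1, len(hi)=1, max(lo)=15)
Step 3: insert 35 -> lo=[15, 28] hi=[35] -> (len(lo)=2, len(hi)=1, max(lo)=28)
Step 4: insert 3 -> lo=[3, 15] hi=[28, 35] -> (len(lo)=2, len(hi)=2, max(lo)=15)
Step 5: insert 46 -> lo=[3, 15, 28] hi=[35, 46] -> (len(lo)=3, len(hi)=2, max(lo)=28)
Step 6: insert 18 -> lo=[3, 15, 18] hi=[28, 35, 46] -> (len(lo)=3, len(hi)=3, max(lo)=18)
Step 7: insert 49 -> lo=[3, 15, 18, 28] hi=[35, 46, 49] -> (len(lo)=4, len(hi)=3, max(lo)=28)
Step 8: insert 30 -> lo=[3, 15, 18, 28] hi=[30, 35, 46, 49] -> (len(lo)=4, len(hi)=4, max(lo)=28)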